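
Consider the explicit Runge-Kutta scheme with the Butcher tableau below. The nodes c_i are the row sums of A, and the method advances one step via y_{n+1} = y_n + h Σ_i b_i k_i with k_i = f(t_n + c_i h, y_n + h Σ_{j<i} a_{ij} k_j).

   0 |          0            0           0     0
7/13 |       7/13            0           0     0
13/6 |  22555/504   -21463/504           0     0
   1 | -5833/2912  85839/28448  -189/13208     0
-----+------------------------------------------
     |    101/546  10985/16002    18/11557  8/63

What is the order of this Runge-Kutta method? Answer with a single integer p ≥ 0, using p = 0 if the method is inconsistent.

b = (101/546, 10985/16002, 18/11557, 8/63)
c = (0, 7/13, 13/6, 1)
Ac = (0, 0, -1651/72, 51/32)
Σ b_i: 101/546·1 + 10985/16002·1 + 18/11557·1 + 8/63·1 = 1 ✓
b·c: 10985/16002·7/13 + 18/11557·13/6 + 8/63·1 = 1/2 ✓
b·c²: 10985/16002·49/169 + 18/11557·169/36 + 8/63·1 = 1/3 ✓
b·Ac: 18/11557·(-1651/72) + 8/63·51/32 = 1/6 ✓
b·c³: 10985/16002·343/2197 + 18/11557·2197/216 + 8/63·1 = 1/4 ✓
b·(c∘Ac): 18/11557·(-21463/432) + 8/63·51/32 = 1/8 ✓
b·Ac²: 18/11557·(-889/72) + 8/63·21/26 = 1/12 ✓
b·A²c: 8/63·21/64 = 1/24 ✓; 4 stages ⇒ order 4.

4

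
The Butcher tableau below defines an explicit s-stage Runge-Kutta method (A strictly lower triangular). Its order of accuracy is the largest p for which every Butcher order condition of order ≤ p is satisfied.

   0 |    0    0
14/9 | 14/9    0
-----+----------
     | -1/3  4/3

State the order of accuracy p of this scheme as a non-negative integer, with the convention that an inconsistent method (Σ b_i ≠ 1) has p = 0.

1

b = (-1/3, 4/3)
c = (0, 14/9)
Σ b_i: (-1/3)·1 + 4/3·1 = 1 ✓
b·c: 4/3·14/9 = 56/27 ≠ 1/2 ⇒ order 1.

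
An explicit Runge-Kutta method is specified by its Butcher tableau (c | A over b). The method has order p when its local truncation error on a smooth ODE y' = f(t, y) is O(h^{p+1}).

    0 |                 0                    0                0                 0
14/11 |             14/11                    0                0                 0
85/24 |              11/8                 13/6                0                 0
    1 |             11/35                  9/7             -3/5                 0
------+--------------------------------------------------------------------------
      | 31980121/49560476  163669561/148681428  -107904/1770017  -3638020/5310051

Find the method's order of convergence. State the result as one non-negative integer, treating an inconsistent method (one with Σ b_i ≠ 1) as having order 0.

3

b = (31980121/49560476, 163669561/148681428, -107904/1770017, -3638020/5310051)
c = (0, 14/11, 85/24, 1)
Ac = (0, 0, 91/33, -43/88)
Σ b_i: 31980121/49560476·1 + 163669561/148681428·1 + (-107904/1770017)·1 + (-3638020/5310051)·1 = 1 ✓
b·c: 163669561/148681428·14/11 + (-107904/1770017)·85/24 + (-3638020/5310051)·1 = 1/2 ✓
b·c²: 163669561/148681428·196/121 + (-107904/1770017)·7225/576 + (-3638020/5310051)·1 = 1/3 ✓
b·Ac: (-107904/1770017)·91/33 + (-3638020/5310051)·(-43/88) = 1/6 ✓
b·c³: 163669561/148681428·2744/1331 + (-107904/1770017)·614125/13824 + (-3638020/5310051)·1 = -787773199/700926732 ≠ 1/4 ⇒ order 3.
b·(c∘Ac): (-107904/1770017)·7735/792 + (-3638020/5310051)·(-43/88) = -10148135/38940374 ≠ 1/8
b·Ac²: (-107904/1770017)·1274/363 + (-3638020/5310051)·(-126461/23232) = 896019557/254882448 ≠ 1/12
b·A²c: (-3638020/5310051)·(-91/55) = 66211964/58410561 ≠ 1/24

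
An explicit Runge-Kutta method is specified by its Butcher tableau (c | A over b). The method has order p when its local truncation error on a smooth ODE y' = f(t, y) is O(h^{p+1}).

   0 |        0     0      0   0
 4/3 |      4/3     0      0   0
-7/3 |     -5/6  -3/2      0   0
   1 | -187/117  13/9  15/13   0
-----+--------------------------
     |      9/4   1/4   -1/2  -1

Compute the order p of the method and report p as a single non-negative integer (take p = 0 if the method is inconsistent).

b = (9/4, 1/4, -1/2, -1)
c = (0, 4/3, -7/3, 1)
Ac = (0, 0, -2, -269/351)
Σ b_i: 9/4·1 + 1/4·1 + (-1/2)·1 + (-1)·1 = 1 ✓
b·c: 1/4·4/3 + (-1/2)·(-7/3) + (-1)·1 = 1/2 ✓
b·c²: 1/4·16/9 + (-1/2)·49/9 + (-1)·1 = -59/18 ≠ 1/3 ⇒ order 2.
b·Ac: (-1/2)·(-2) + (-1)·(-269/351) = 620/351 ≠ 1/6

2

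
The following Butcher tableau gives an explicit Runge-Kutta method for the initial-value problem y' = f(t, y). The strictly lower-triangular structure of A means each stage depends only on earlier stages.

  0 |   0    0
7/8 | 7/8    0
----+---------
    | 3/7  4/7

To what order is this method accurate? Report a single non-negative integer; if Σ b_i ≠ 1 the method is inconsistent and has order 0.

b = (3/7, 4/7)
c = (0, 7/8)
Σ b_i: 3/7·1 + 4/7·1 = 1 ✓
b·c: 4/7·7/8 = 1/2 ✓; 2 stages ⇒ order 2.

2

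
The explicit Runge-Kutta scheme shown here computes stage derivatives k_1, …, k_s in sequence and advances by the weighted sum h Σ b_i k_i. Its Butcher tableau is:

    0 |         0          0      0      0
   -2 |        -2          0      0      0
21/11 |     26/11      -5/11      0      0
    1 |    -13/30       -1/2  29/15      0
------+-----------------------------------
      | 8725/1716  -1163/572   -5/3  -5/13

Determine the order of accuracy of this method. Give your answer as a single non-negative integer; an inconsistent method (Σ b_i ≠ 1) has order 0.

b = (8725/1716, -1163/572, -5/3, -5/13)
c = (0, -2, 21/11, 1)
Ac = (0, 0, 10/11, 258/55)
Σ b_i: 8725/1716·1 + (-1163/572)·1 + (-5/3)·1 + (-5/13)·1 = 1 ✓
b·c: (-1163/572)·(-2) + (-5/3)·21/11 + (-5/13)·1 = 1/2 ✓
b·c²: (-1163/572)·4 + (-5/3)·441/121 + (-5/13)·1 = -22953/1573 ≠ 1/3 ⇒ order 2.
b·Ac: (-5/3)·10/11 + (-5/13)·258/55 = -1424/429 ≠ 1/6

2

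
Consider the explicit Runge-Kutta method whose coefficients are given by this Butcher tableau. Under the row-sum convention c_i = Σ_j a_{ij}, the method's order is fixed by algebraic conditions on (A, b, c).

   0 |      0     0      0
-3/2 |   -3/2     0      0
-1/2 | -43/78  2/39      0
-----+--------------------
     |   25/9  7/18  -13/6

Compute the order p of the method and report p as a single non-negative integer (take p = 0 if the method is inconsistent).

3

b = (25/9, 7/18, -13/6)
c = (0, -3/2, -1/2)
Ac = (0, 0, -1/13)
Σ b_i: 25/9·1 + 7/18·1 + (-13/6)·1 = 1 ✓
b·c: 7/18·(-3/2) + (-13/6)·(-1/2) = 1/2 ✓
b·c²: 7/18·9/4 + (-13/6)·1/4 = 1/3 ✓
b·Ac: (-13/6)·(-1/13) = 1/6 ✓; 3 stages ⇒ order 3.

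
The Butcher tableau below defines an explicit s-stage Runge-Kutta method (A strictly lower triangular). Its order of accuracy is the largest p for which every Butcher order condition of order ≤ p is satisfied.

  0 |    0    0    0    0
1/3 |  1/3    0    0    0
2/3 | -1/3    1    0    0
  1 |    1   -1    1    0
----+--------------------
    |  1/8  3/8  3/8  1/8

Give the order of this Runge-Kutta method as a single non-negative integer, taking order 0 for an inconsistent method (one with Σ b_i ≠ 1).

b = (1/8, 3/8, 3/8, 1/8)
c = (0, 1/3, 2/3, 1)
Ac = (0, 0, 1/3, 1/3)
Σ b_i: 1/8·1 + 3/8·1 + 3/8·1 + 1/8·1 = 1 ✓
b·c: 3/8·1/3 + 3/8·2/3 + 1/8·1 = 1/2 ✓
b·c²: 3/8·1/9 + 3/8·4/9 + 1/8·1 = 1/3 ✓
b·Ac: 3/8·1/3 + 1/8·1/3 = 1/6 ✓
b·c³: 3/8·1/27 + 3/8·8/27 + 1/8·1 = 1/4 ✓
b·(c∘Ac): 3/8·2/9 + 1/8·1/3 = 1/8 ✓
b·Ac²: 3/8·1/9 + 1/8·1/3 = 1/12 ✓
b·A²c: 1/8·1/3 = 1/24 ✓; 4 stages ⇒ order 4.

4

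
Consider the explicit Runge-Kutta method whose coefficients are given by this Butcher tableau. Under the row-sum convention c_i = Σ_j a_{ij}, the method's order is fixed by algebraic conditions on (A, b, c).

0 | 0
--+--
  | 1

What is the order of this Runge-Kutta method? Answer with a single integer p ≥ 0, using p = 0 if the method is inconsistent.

1

b = (1)
c = (0)
Σ b_i: 1·1 = 1 ✓; 1 stage ⇒ order 1.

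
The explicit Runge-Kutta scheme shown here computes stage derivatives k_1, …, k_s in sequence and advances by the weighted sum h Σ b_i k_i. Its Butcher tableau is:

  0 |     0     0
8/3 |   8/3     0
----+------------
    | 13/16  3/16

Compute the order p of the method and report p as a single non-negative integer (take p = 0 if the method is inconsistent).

b = (13/16, 3/16)
c = (0, 8/3)
Σ b_i: 13/16·1 + 3/16·1 = 1 ✓
b·c: 3/16·8/3 = 1/2 ✓; 2 stages ⇒ order 2.

2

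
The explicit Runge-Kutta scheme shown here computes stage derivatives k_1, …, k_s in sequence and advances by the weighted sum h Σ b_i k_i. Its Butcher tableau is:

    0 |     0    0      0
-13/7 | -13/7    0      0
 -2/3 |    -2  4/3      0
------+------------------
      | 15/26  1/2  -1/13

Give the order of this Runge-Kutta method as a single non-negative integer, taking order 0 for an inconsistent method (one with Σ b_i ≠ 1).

1

b = (15/26, 1/2, -1/13)
c = (0, -13/7, -2/3)
Ac = (0, 0, -52/21)
Σ b_i: 15/26·1 + 1/2·1 + (-1/13)·1 = 1 ✓
b·c: 1/2·(-13/7) + (-1/13)·(-2/3) = -479/546 ≠ 1/2 ⇒ order 1.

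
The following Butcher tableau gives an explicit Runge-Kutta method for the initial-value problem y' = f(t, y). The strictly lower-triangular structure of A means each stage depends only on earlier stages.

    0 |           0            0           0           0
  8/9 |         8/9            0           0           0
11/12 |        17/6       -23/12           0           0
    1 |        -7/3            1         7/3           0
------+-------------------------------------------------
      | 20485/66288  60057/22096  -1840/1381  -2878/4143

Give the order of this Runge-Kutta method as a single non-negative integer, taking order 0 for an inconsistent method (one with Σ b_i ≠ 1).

b = (20485/66288, 60057/22096, -1840/1381, -2878/4143)
c = (0, 8/9, 11/12, 1)
Ac = (0, 0, -46/27, 109/36)
Σ b_i: 20485/66288·1 + 60057/22096·1 + (-1840/1381)·1 + (-2878/4143)·1 = 1 ✓
b·c: 60057/22096·8/9 + (-1840/1381)·11/12 + (-2878/4143)·1 = 1/2 ✓
b·c²: 60057/22096·64/81 + (-1840/1381)·121/144 + (-2878/4143)·1 = 1/3 ✓
b·Ac: (-1840/1381)·(-46/27) + (-2878/4143)·109/36 = 1/6 ✓
b·c³: 60057/22096·512/729 + (-1840/1381)·1331/1728 + (-2878/4143)·1 = 84125/447444 ≠ 1/4 ⇒ order 3.
b·(c∘Ac): (-1840/1381)·(-253/162) + (-2878/4143)·109/36 = -5033/223722 ≠ 1/8
b·Ac²: (-1840/1381)·(-368/243) + (-2878/4143)·3565/1296 = 286925/2684664 ≠ 1/12
b·A²c: (-2878/4143)·(-322/81) = 926716/335583 ≠ 1/24

3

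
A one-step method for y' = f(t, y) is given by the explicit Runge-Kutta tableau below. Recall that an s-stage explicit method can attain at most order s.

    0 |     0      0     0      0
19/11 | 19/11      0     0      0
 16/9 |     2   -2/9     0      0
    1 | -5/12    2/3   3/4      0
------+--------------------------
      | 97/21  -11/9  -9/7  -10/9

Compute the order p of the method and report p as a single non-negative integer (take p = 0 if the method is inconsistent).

1

b = (97/21, -11/9, -9/7, -10/9)
c = (0, 19/11, 16/9, 1)
Ac = (0, 0, -38/99, 82/33)
Σ b_i: 97/21·1 + (-11/9)·1 + (-9/7)·1 + (-10/9)·1 = 1 ✓
b·c: (-11/9)·19/11 + (-9/7)·16/9 + (-10/9)·1 = -347/63 ≠ 1/2 ⇒ order 1.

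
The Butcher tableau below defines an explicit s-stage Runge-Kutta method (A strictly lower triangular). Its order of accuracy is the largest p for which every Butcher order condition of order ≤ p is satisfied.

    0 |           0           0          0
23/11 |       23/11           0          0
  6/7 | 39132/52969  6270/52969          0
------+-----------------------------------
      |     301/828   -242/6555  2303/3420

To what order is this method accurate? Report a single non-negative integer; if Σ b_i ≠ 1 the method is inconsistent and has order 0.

b = (301/828, -242/6555, 2303/3420)
c = (0, 23/11, 6/7)
Ac = (0, 0, 570/2303)
Σ b_i: 301/828·1 + (-242/6555)·1 + 2303/3420·1 = 1 ✓
b·c: (-242/6555)·23/11 + 2303/3420·6/7 = 1/2 ✓
b·c²: (-242/6555)·529/121 + 2303/3420·36/49 = 1/3 ✓
b·Ac: 2303/3420·570/2303 = 1/6 ✓; 3 stages ⇒ order 3.

3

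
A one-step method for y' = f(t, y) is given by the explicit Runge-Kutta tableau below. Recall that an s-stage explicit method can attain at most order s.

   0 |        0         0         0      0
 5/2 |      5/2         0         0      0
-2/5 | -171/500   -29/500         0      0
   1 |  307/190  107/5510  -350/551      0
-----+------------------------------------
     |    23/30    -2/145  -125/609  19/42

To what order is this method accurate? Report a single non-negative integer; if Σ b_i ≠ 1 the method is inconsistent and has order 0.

4

b = (23/30, -2/145, -125/609, 19/42)
c = (0, 5/2, -2/5, 1)
Ac = (0, 0, -29/200, 23/76)
Σ b_i: 23/30·1 + (-2/145)·1 + (-125/609)·1 + 19/42·1 = 1 ✓
b·c: (-2/145)·5/2 + (-125/609)·(-2/5) + 19/42·1 = 1/2 ✓
b·c²: (-2/145)·25/4 + (-125/609)·4/25 + 19/42·1 = 1/3 ✓
b·Ac: (-125/609)·(-29/200) + 19/42·23/76 = 1/6 ✓
b·c³: (-2/145)·125/8 + (-125/609)·(-8/125) + 19/42·1 = 1/4 ✓
b·(c∘Ac): (-125/609)·29/500 + 19/42·23/76 = 1/8 ✓
b·Ac²: (-125/609)·(-29/80) + 19/42·3/152 = 1/12 ✓
b·A²c: 19/42·7/76 = 1/24 ✓; 4 stages ⇒ order 4.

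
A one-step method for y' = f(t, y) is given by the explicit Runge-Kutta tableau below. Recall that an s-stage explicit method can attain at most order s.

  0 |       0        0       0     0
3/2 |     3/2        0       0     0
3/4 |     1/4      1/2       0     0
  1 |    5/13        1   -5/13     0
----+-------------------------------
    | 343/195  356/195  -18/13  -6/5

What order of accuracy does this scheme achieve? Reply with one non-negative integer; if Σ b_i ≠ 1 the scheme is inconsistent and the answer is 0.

2

b = (343/195, 356/195, -18/13, -6/5)
c = (0, 3/2, 3/4, 1)
Ac = (0, 0, 3/4, 63/52)
Σ b_i: 343/195·1 + 356/195·1 + (-18/13)·1 + (-6/5)·1 = 1 ✓
b·c: 356/195·3/2 + (-18/13)·3/4 + (-6/5)·1 = 1/2 ✓
b·c²: 356/195·9/4 + (-18/13)·9/16 + (-6/5)·1 = 1107/520 ≠ 1/3 ⇒ order 2.
b·Ac: (-18/13)·3/4 + (-6/5)·63/52 = -162/65 ≠ 1/6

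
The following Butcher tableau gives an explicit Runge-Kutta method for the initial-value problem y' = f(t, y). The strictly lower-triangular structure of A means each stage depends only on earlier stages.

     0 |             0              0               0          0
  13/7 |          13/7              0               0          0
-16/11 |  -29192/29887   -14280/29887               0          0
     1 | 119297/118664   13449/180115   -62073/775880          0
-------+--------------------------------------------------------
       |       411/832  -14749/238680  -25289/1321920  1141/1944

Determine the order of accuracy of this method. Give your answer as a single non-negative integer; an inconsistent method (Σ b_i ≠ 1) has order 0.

4

b = (411/832, -14749/238680, -25289/1321920, 1141/1944)
c = (0, 13/7, -16/11, 1)
Ac = (0, 0, -2040/2299, 291/1141)
Σ b_i: 411/832·1 + (-14749/238680)·1 + (-25289/1321920)·1 + 1141/1944·1 = 1 ✓
b·c: (-14749/238680)·13/7 + (-25289/1321920)·(-16/11) + 1141/1944·1 = 1/2 ✓
b·c²: (-14749/238680)·169/49 + (-25289/1321920)·256/121 + 1141/1944·1 = 1/3 ✓
b·Ac: (-25289/1321920)·(-2040/2299) + 1141/1944·291/1141 = 1/6 ✓
b·c³: (-14749/238680)·2197/343 + (-25289/1321920)·(-4096/1331) + 1141/1944·1 = 1/4 ✓
b·(c∘Ac): (-25289/1321920)·32640/25289 + 1141/1944·291/1141 = 1/8 ✓
b·Ac²: (-25289/1321920)·(-26520/16093) + 1141/1944·705/7987 = 1/12 ✓
b·A²c: 1141/1944·81/1141 = 1/24 ✓; 4 stages ⇒ order 4.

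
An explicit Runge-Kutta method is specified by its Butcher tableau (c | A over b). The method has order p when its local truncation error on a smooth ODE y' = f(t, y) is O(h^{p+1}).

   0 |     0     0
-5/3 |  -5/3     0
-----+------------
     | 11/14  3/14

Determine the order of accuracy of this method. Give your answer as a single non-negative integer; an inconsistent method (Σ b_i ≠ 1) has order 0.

1

b = (11/14, 3/14)
c = (0, -5/3)
Σ b_i: 11/14·1 + 3/14·1 = 1 ✓
b·c: 3/14·(-5/3) = -5/14 ≠ 1/2 ⇒ order 1.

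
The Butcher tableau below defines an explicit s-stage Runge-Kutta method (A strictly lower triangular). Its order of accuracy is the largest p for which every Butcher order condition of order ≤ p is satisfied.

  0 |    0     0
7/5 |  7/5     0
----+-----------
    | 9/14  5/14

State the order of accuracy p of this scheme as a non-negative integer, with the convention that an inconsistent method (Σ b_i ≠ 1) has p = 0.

b = (9/14, 5/14)
c = (0, 7/5)
Σ b_i: 9/14·1 + 5/14·1 = 1 ✓
b·c: 5/14·7/5 = 1/2 ✓; 2 stages ⇒ order 2.

2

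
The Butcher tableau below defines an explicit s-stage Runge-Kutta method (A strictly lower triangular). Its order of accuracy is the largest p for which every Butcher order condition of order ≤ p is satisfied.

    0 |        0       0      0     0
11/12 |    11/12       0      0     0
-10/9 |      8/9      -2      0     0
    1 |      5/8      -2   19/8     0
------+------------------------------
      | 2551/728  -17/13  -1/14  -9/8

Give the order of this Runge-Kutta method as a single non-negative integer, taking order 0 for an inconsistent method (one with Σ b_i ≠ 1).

b = (2551/728, -17/13, -1/14, -9/8)
c = (0, 11/12, -10/9, 1)
Ac = (0, 0, -11/6, -161/36)
Σ b_i: 2551/728·1 + (-17/13)·1 + (-1/14)·1 + (-9/8)·1 = 1 ✓
b·c: (-17/13)·11/12 + (-1/14)·(-10/9) + (-9/8)·1 = -14705/6552 ≠ 1/2 ⇒ order 1.

1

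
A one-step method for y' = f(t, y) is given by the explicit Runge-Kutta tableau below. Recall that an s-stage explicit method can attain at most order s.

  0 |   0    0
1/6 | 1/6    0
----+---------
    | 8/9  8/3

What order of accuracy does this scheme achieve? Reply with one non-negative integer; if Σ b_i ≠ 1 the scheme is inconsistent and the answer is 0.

b = (8/9, 8/3)
c = (0, 1/6)
Σ b_i: 8/9·1 + 8/3·1 = 32/9 ≠ 1 ⇒ order 0.

0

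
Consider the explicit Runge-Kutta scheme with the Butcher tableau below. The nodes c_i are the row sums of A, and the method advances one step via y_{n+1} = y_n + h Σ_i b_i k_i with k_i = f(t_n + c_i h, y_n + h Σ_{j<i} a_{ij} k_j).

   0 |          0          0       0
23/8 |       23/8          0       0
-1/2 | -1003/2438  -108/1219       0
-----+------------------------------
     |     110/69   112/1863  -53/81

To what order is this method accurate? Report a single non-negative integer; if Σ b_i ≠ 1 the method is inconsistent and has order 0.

b = (110/69, 112/1863, -53/81)
c = (0, 23/8, -1/2)
Ac = (0, 0, -27/106)
Σ b_i: 110/69·1 + 112/1863·1 + (-53/81)·1 = 1 ✓
b·c: 112/1863·23/8 + (-53/81)·(-1/2) = 1/2 ✓
b·c²: 112/1863·529/64 + (-53/81)·1/4 = 1/3 ✓
b·Ac: (-53/81)·(-27/106) = 1/6 ✓; 3 stages ⇒ order 3.

3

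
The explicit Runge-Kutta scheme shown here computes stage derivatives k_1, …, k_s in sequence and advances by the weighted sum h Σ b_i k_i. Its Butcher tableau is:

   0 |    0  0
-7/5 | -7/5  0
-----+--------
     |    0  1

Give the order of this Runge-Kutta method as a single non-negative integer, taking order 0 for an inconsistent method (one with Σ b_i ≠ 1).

b = (0, 1)
c = (0, -7/5)
Σ b_i: 1·1 = 1 ✓
b·c: 1·(-7/5) = -7/5 ≠ 1/2 ⇒ order 1.

1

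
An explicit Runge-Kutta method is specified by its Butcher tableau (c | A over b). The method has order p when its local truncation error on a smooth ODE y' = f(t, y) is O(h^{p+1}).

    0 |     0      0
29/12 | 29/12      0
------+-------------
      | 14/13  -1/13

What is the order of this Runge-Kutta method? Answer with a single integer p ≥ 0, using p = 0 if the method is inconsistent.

1

b = (14/13, -1/13)
c = (0, 29/12)
Σ b_i: 14/13·1 + (-1/13)·1 = 1 ✓
b·c: (-1/13)·29/12 = -29/156 ≠ 1/2 ⇒ order 1.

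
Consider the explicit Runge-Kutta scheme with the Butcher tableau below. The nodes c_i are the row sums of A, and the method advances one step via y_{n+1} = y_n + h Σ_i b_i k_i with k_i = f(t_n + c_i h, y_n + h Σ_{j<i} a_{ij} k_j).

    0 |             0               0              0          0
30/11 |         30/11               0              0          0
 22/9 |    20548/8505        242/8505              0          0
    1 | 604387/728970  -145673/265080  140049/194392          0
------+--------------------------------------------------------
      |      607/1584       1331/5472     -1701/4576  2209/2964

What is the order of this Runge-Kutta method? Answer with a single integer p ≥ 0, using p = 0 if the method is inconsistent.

b = (607/1584, 1331/5472, -1701/4576, 2209/2964)
c = (0, 30/11, 22/9, 1)
Ac = (0, 0, 44/567, 1159/4418)
Σ b_i: 607/1584·1 + 1331/5472·1 + (-1701/4576)·1 + 2209/2964·1 = 1 ✓
b·c: 1331/5472·30/11 + (-1701/4576)·22/9 + 2209/2964·1 = 1/2 ✓
b·c²: 1331/5472·900/121 + (-1701/4576)·484/81 + 2209/2964·1 = 1/3 ✓
b·Ac: (-1701/4576)·44/567 + 2209/2964·1159/4418 = 1/6 ✓
b·c³: 1331/5472·27000/1331 + (-1701/4576)·10648/729 + 2209/2964·1 = 1/4 ✓
b·(c∘Ac): (-1701/4576)·968/5103 + 2209/2964·1159/4418 = 1/8 ✓
b·Ac²: (-1701/4576)·40/189 + 2209/2964·5282/24299 = 1/12 ✓
b·A²c: 2209/2964·247/4418 = 1/24 ✓; 4 stages ⇒ order 4.

4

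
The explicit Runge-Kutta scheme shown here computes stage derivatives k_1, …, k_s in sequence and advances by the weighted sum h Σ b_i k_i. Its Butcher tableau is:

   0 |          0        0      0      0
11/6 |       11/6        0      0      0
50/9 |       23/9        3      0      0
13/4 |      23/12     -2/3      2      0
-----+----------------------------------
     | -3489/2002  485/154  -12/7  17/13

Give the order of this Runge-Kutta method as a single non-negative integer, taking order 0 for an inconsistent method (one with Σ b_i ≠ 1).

b = (-3489/2002, 485/154, -12/7, 17/13)
c = (0, 11/6, 50/9, 13/4)
Ac = (0, 0, 11/2, 89/9)
Σ b_i: (-3489/2002)·1 + 485/154·1 + (-12/7)·1 + 17/13·1 = 1 ✓
b·c: 485/154·11/6 + (-12/7)·50/9 + 17/13·13/4 = 1/2 ✓
b·c²: 485/154·121/36 + (-12/7)·2500/81 + 17/13·169/16 = -86221/3024 ≠ 1/3 ⇒ order 2.
b·Ac: (-12/7)·11/2 + 17/13·89/9 = 2869/819 ≠ 1/6

2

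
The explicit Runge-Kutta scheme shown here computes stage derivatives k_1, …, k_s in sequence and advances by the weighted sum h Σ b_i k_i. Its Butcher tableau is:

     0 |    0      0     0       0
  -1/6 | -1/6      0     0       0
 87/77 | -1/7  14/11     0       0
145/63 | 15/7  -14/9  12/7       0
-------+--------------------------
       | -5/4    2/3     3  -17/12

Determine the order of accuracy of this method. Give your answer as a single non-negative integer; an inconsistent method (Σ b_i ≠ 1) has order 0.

b = (-5/4, 2/3, 3, -17/12)
c = (0, -1/6, 87/77, 145/63)
Ac = (0, 0, -7/33, 31961/14553)
Σ b_i: (-5/4)·1 + 2/3·1 + 3·1 + (-17/12)·1 = 1 ✓
b·c: 2/3·(-1/6) + 3·87/77 + (-17/12)·145/63 = 149/8316 ≠ 1/2 ⇒ order 1.

1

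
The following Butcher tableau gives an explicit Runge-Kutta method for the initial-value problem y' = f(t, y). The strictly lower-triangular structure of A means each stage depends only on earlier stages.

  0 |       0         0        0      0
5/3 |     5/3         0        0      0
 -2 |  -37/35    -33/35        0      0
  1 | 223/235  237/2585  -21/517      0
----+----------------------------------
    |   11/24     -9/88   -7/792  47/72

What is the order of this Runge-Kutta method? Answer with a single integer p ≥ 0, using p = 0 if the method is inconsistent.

4

b = (11/24, -9/88, -7/792, 47/72)
c = (0, 5/3, -2, 1)
Ac = (0, 0, -11/7, 11/47)
Σ b_i: 11/24·1 + (-9/88)·1 + (-7/792)·1 + 47/72·1 = 1 ✓
b·c: (-9/88)·5/3 + (-7/792)·(-2) + 47/72·1 = 1/2 ✓
b·c²: (-9/88)·25/9 + (-7/792)·4 + 47/72·1 = 1/3 ✓
b·Ac: (-7/792)·(-11/7) + 47/72·11/47 = 1/6 ✓
b·c³: (-9/88)·125/27 + (-7/792)·(-8) + 47/72·1 = 1/4 ✓
b·(c∘Ac): (-7/792)·22/7 + 47/72·11/47 = 1/8 ✓
b·Ac²: (-7/792)·(-55/21) + 47/72·13/141 = 1/12 ✓
b·A²c: 47/72·3/47 = 1/24 ✓; 4 stages ⇒ order 4.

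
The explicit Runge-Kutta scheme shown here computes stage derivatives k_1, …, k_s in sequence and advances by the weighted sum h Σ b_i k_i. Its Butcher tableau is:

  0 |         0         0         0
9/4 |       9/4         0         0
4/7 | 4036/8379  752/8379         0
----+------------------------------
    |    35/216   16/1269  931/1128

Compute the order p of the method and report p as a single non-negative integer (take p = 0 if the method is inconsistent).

3

b = (35/216, 16/1269, 931/1128)
c = (0, 9/4, 4/7)
Ac = (0, 0, 188/931)
Σ b_i: 35/216·1 + 16/1269·1 + 931/1128·1 = 1 ✓
b·c: 16/1269·9/4 + 931/1128·4/7 = 1/2 ✓
b·c²: 16/1269·81/16 + 931/1128·16/49 = 1/3 ✓
b·Ac: 931/1128·188/931 = 1/6 ✓; 3 stages ⇒ order 3.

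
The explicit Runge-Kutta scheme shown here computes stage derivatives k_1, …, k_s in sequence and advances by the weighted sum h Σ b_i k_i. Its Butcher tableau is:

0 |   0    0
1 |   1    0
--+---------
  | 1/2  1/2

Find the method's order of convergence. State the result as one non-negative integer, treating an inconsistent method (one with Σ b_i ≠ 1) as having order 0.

2

b = (1/2, 1/2)
c = (0, 1)
Σ b_i: 1/2·1 + 1/2·1 = 1 ✓
b·c: 1/2·1 = 1/2 ✓; 2 stages ⇒ order 2.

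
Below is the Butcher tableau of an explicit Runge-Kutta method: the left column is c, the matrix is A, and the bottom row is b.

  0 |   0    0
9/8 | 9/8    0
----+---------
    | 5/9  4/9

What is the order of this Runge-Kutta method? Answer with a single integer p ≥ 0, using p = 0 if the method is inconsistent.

2

b = (5/9, 4/9)
c = (0, 9/8)
Σ b_i: 5/9·1 + 4/9·1 = 1 ✓
b·c: 4/9·9/8 = 1/2 ✓; 2 stages ⇒ order 2.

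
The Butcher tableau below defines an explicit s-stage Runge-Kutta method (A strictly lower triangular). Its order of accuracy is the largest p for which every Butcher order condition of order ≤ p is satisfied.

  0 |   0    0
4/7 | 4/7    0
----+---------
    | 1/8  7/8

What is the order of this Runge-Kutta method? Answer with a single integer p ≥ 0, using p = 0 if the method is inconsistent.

2

b = (1/8, 7/8)
c = (0, 4/7)
Σ b_i: 1/8·1 + 7/8·1 = 1 ✓
b·c: 7/8·4/7 = 1/2 ✓; 2 stages ⇒ order 2.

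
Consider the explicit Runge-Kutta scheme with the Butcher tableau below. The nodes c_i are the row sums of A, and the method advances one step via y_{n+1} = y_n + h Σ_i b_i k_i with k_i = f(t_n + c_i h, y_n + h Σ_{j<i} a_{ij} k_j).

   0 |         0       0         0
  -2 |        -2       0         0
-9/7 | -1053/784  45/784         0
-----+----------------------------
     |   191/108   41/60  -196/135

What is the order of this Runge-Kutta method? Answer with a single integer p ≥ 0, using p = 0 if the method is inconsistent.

3

b = (191/108, 41/60, -196/135)
c = (0, -2, -9/7)
Ac = (0, 0, -45/392)
Σ b_i: 191/108·1 + 41/60·1 + (-196/135)·1 = 1 ✓
b·c: 41/60·(-2) + (-196/135)·(-9/7) = 1/2 ✓
b·c²: 41/60·4 + (-196/135)·81/49 = 1/3 ✓
b·Ac: (-196/135)·(-45/392) = 1/6 ✓; 3 stages ⇒ order 3.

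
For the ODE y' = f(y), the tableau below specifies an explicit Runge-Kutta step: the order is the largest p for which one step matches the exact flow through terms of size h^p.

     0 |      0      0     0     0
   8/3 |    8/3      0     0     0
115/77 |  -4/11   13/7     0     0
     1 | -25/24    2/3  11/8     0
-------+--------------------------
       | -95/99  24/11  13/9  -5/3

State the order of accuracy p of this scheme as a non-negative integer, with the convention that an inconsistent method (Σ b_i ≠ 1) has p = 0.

1

b = (-95/99, 24/11, 13/9, -5/3)
c = (0, 8/3, 115/77, 1)
Ac = (0, 0, 104/21, 1931/504)
Σ b_i: (-95/99)·1 + 24/11·1 + 13/9·1 + (-5/3)·1 = 1 ✓
b·c: 24/11·8/3 + 13/9·115/77 + (-5/3)·1 = 4372/693 ≠ 1/2 ⇒ order 1.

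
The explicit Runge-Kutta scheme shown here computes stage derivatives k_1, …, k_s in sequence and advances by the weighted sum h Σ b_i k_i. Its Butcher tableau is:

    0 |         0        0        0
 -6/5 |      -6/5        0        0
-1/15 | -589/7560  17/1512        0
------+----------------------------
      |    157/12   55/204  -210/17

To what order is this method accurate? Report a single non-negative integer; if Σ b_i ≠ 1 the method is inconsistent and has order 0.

b = (157/12, 55/204, -210/17)
c = (0, -6/5, -1/15)
Ac = (0, 0, -17/1260)
Σ b_i: 157/12·1 + 55/204·1 + (-210/17)·1 = 1 ✓
b·c: 55/204·(-6/5) + (-210/17)·(-1/15) = 1/2 ✓
b·c²: 55/204·36/25 + (-210/17)·1/225 = 1/3 ✓
b·Ac: (-210/17)·(-17/1260) = 1/6 ✓; 3 stages ⇒ order 3.

3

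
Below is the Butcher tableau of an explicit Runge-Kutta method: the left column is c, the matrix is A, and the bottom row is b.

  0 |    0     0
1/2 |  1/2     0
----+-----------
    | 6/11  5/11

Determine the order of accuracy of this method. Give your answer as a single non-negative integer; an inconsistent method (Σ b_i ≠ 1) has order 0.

b = (6/11, 5/11)
c = (0, 1/2)
Σ b_i: 6/11·1 + 5/11·1 = 1 ✓
b·c: 5/11·1/2 = 5/22 ≠ 1/2 ⇒ order 1.

1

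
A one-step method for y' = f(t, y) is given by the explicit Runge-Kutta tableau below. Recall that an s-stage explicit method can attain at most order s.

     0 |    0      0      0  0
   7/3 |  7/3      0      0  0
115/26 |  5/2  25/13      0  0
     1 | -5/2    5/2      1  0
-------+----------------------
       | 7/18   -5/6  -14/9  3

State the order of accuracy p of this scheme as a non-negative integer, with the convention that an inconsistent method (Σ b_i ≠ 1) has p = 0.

1

b = (7/18, -5/6, -14/9, 3)
c = (0, 7/3, 115/26, 1)
Ac = (0, 0, 175/39, 400/39)
Σ b_i: 7/18·1 + (-5/6)·1 + (-14/9)·1 + 3·1 = 1 ✓
b·c: (-5/6)·7/3 + (-14/9)·115/26 + 3·1 = -1363/234 ≠ 1/2 ⇒ order 1.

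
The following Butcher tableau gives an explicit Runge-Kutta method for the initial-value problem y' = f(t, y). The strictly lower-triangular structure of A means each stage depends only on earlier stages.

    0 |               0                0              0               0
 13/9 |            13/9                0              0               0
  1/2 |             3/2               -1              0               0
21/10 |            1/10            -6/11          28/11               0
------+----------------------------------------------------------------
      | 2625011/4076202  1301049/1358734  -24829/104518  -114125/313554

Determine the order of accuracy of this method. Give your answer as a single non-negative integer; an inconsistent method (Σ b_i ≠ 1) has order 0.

3

b = (2625011/4076202, 1301049/1358734, -24829/104518, -114125/313554)
c = (0, 13/9, 1/2, 21/10)
Ac = (0, 0, -13/9, 16/33)
Σ b_i: 2625011/4076202·1 + 1301049/1358734·1 + (-24829/104518)·1 + (-114125/313554)·1 = 1 ✓
b·c: 1301049/1358734·13/9 + (-24829/104518)·1/2 + (-114125/313554)·21/10 = 1/2 ✓
b·c²: 1301049/1358734·169/81 + (-24829/104518)·1/4 + (-114125/313554)·441/100 = 1/3 ✓
b·Ac: (-24829/104518)·(-13/9) + (-114125/313554)·16/33 = 1/6 ✓
b·c³: 1301049/1358734·2197/729 + (-24829/104518)·1/8 + (-114125/313554)·9261/1000 = -2904799/5643972 ≠ 1/4 ⇒ order 3.
b·(c∘Ac): (-24829/104518)·(-13/18) + (-114125/313554)·56/55 = -374423/1881324 ≠ 1/8
b·Ac²: (-24829/104518)·(-169/81) + (-114125/313554)·(-149/297) = 956996/1410993 ≠ 1/12
b·A²c: (-114125/313554)·(-364/99) = 1888250/1410993 ≠ 1/24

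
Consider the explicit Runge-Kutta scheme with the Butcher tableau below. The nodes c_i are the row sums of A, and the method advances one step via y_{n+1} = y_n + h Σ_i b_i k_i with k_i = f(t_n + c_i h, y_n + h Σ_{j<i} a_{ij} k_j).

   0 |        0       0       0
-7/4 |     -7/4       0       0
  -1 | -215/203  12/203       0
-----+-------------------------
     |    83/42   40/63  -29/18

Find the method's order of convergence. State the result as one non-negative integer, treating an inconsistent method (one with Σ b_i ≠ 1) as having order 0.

b = (83/42, 40/63, -29/18)
c = (0, -7/4, -1)
Ac = (0, 0, -3/29)
Σ b_i: 83/42·1 + 40/63·1 + (-29/18)·1 = 1 ✓
b·c: 40/63·(-7/4) + (-29/18)·(-1) = 1/2 ✓
b·c²: 40/63·49/16 + (-29/18)·1 = 1/3 ✓
b·Ac: (-29/18)·(-3/29) = 1/6 ✓; 3 stages ⇒ order 3.

3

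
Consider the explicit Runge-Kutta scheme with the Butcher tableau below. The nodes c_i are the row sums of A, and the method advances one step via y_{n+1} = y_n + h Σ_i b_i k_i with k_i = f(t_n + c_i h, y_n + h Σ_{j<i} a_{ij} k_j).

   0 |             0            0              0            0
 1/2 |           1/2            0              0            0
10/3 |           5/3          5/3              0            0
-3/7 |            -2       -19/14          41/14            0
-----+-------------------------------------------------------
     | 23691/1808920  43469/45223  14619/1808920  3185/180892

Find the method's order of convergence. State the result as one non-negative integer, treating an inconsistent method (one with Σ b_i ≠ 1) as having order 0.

b = (23691/1808920, 43469/45223, 14619/1808920, 3185/180892)
c = (0, 1/2, 10/3, -3/7)
Ac = (0, 0, 5/6, 109/12)
Σ b_i: 23691/1808920·1 + 43469/45223·1 + 14619/1808920·1 + 3185/180892·1 = 1 ✓
b·c: 43469/45223·1/2 + 14619/1808920·10/3 + 3185/180892·(-3/7) = 1/2 ✓
b·c²: 43469/45223·1/4 + 14619/1808920·100/9 + 3185/180892·9/49 = 1/3 ✓
b·Ac: 14619/1808920·5/6 + 3185/180892·109/12 = 1/6 ✓
b·c³: 43469/45223·1/8 + 14619/1808920·1000/27 + 3185/180892·(-27/343) = 9529157/22792392 ≠ 1/4 ⇒ order 3.
b·(c∘Ac): 14619/1808920·25/9 + 3185/180892·(-109/28) = -100055/2170704 ≠ 1/8
b·Ac²: 14619/1808920·5/12 + 3185/180892·16229/504 = 45293/79416 ≠ 1/12
b·A²c: 3185/180892·205/84 = 2275/52944 ≠ 1/24

3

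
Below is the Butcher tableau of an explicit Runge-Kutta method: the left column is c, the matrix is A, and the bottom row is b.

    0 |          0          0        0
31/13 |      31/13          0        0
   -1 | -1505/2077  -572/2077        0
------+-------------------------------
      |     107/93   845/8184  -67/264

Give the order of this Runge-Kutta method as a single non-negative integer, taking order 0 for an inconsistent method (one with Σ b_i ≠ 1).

b = (107/93, 845/8184, -67/264)
c = (0, 31/13, -1)
Ac = (0, 0, -44/67)
Σ b_i: 107/93·1 + 845/8184·1 + (-67/264)·1 = 1 ✓
b·c: 845/8184·31/13 + (-67/264)·(-1) = 1/2 ✓
b·c²: 845/8184·961/169 + (-67/264)·1 = 1/3 ✓
b·Ac: (-67/264)·(-44/67) = 1/6 ✓; 3 stages ⇒ order 3.

3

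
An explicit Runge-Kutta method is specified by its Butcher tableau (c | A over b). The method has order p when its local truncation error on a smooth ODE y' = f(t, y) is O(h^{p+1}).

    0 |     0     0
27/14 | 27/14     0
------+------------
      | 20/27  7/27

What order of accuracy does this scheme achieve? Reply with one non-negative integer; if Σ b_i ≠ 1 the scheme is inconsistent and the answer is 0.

2

b = (20/27, 7/27)
c = (0, 27/14)
Σ b_i: 20/27·1 + 7/27·1 = 1 ✓
b·c: 7/27·27/14 = 1/2 ✓; 2 stages ⇒ order 2.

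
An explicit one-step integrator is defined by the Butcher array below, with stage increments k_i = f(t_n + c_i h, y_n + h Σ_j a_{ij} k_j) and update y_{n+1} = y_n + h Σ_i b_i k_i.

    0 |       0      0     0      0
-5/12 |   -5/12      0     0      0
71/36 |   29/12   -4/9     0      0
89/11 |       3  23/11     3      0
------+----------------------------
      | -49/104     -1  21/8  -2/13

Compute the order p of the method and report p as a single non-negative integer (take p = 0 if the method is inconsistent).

1

b = (-49/104, -1, 21/8, -2/13)
c = (0, -5/12, 71/36, 89/11)
Ac = (0, 0, 5/27, 111/22)
Σ b_i: (-49/104)·1 + (-1)·1 + 21/8·1 + (-2/13)·1 = 1 ✓
b·c: (-1)·(-5/12) + 21/8·71/36 + (-2/13)·89/11 = 19901/4576 ≠ 1/2 ⇒ order 1.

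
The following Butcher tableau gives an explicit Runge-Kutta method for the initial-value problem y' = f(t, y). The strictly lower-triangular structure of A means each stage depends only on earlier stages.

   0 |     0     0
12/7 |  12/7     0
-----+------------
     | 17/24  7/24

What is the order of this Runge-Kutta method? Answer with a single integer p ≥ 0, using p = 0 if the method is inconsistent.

b = (17/24, 7/24)
c = (0, 12/7)
Σ b_i: 17/24·1 + 7/24·1 = 1 ✓
b·c: 7/24·12/7 = 1/2 ✓; 2 stages ⇒ order 2.

2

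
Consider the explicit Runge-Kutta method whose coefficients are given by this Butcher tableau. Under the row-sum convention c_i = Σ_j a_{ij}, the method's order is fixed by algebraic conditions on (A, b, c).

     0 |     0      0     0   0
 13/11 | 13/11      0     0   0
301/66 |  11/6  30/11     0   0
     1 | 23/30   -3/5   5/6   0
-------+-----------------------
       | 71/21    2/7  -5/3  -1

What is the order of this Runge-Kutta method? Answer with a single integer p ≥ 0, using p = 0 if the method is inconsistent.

b = (71/21, 2/7, -5/3, -1)
c = (0, 13/11, 301/66, 1)
Ac = (0, 0, 390/121, 6121/1980)
Σ b_i: 71/21·1 + 2/7·1 + (-5/3)·1 + (-1)·1 = 1 ✓
b·c: 2/7·13/11 + (-5/3)·301/66 + (-1)·1 = -11453/1386 ≠ 1/2 ⇒ order 1.

1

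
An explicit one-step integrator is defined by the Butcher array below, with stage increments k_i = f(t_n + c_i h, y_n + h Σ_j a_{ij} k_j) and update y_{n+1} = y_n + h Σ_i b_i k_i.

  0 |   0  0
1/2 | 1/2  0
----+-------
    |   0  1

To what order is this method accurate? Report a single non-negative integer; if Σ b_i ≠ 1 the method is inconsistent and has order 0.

b = (0, 1)
c = (0, 1/2)
Σ b_i: 1·1 = 1 ✓
b·c: 1·1/2 = 1/2 ✓; 2 stages ⇒ order 2.

2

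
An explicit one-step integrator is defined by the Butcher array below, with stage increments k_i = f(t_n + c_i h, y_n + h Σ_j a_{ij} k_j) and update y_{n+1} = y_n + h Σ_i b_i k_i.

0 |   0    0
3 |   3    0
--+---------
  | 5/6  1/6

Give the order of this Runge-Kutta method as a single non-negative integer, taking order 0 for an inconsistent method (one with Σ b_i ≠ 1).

2

b = (5/6, 1/6)
c = (0, 3)
Σ b_i: 5/6·1 + 1/6·1 = 1 ✓
b·c: 1/6·3 = 1/2 ✓; 2 stages ⇒ order 2.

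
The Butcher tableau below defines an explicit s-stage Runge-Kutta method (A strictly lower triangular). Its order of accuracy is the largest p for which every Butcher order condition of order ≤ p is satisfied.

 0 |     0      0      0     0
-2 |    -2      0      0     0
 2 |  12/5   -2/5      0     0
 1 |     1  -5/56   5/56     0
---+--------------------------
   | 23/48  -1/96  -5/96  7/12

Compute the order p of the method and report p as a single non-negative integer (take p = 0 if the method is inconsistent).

4

b = (23/48, -1/96, -5/96, 7/12)
c = (0, -2, 2, 1)
Ac = (0, 0, 4/5, 5/14)
Σ b_i: 23/48·1 + (-1/96)·1 + (-5/96)·1 + 7/12·1 = 1 ✓
b·c: (-1/96)·(-2) + (-5/96)·2 + 7/12·1 = 1/2 ✓
b·c²: (-1/96)·4 + (-5/96)·4 + 7/12·1 = 1/3 ✓
b·Ac: (-5/96)·4/5 + 7/12·5/14 = 1/6 ✓
b·c³: (-1/96)·(-8) + (-5/96)·8 + 7/12·1 = 1/4 ✓
b·(c∘Ac): (-5/96)·8/5 + 7/12·5/14 = 1/8 ✓
b·Ac²: (-5/96)·(-8/5) = 1/12 ✓
b·A²c: 7/12·1/14 = 1/24 ✓; 4 stages ⇒ order 4.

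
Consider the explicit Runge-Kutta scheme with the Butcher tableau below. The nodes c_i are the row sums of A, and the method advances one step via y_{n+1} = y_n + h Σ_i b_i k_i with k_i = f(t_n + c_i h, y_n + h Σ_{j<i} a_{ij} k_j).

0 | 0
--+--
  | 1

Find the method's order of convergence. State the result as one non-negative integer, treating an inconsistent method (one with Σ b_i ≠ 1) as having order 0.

1

b = (1)
c = (0)
Σ b_i: 1·1 = 1 ✓; 1 stage ⇒ order 1.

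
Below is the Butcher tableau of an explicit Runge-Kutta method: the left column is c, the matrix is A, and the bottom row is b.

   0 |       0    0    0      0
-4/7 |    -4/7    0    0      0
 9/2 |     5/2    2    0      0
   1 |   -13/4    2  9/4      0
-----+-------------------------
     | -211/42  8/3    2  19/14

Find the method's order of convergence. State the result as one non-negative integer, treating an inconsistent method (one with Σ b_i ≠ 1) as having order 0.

1

b = (-211/42, 8/3, 2, 19/14)
c = (0, -4/7, 9/2, 1)
Ac = (0, 0, -8/7, 503/56)
Σ b_i: (-211/42)·1 + 8/3·1 + 2·1 + 19/14·1 = 1 ✓
b·c: 8/3·(-4/7) + 2·9/2 + 19/14·1 = 53/6 ≠ 1/2 ⇒ order 1.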